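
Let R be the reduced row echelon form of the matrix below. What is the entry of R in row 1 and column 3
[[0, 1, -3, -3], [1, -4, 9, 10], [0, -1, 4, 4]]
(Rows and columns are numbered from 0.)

R1 <=> R2
R3 ← R3 + R2
R2 ← R2 + 3·R3
R1 ← R1 − 9·R3
R1 ← R1 + 4·R2

0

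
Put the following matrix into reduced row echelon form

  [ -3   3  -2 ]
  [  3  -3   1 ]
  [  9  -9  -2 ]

[[1, -1, 0], [0, 0, 1], [0, 0, 0]]

r1 -> -1/3·r1
  [ 1  -1  2/3 ]
  [ 3  -3    1 ]
  [ 9  -9   -2 ]
r2 -> r2 − 3·r1
  [ 1  -1  2/3 ]
  [ 0   0   -1 ]
  [ 9  -9   -2 ]
r3 -> r3 − 9·r1
  [ 1  -1  2/3 ]
  [ 0   0   -1 ]
  [ 0   0   -8 ]
r2 -> -1·r2
  [ 1  -1  2/3 ]
  [ 0   0    1 ]
  [ 0   0   -8 ]
r3 -> r3 + 8·r2
  [ 1  -1  2/3 ]
  [ 0   0    1 ]
  [ 0   0    0 ]
r1 -> r1 − 2/3·r2
  [ 1  -1  0 ]
  [ 0   0  1 ]
  [ 0   0  0 ]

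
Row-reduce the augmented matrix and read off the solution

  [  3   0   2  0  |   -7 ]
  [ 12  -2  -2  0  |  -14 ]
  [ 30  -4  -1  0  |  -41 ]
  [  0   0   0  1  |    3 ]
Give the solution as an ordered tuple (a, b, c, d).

(-5/3, -2, -1, 3)

ρ1 -> 1/3·ρ1
  [  1   0  2/3  0  |  -7/3 ]
  [ 12  -2   -2  0  |   -14 ]
  [ 30  -4   -1  0  |   -41 ]
  [  0   0    0  1  |     3 ]
ρ2 -> ρ2 − 12·ρ1
  [  1   0  2/3  0  |  -7/3 ]
  [  0  -2  -10  0  |    14 ]
  [ 30  -4   -1  0  |   -41 ]
  [  0   0    0  1  |     3 ]
ρ3 -> ρ3 − 30·ρ1
  [ 1   0  2/3  0  |  -7/3 ]
  [ 0  -2  -10  0  |    14 ]
  [ 0  -4  -21  0  |    29 ]
  [ 0   0    0  1  |     3 ]
ρ2 -> -1/2·ρ2
  [ 1   0  2/3  0  |  -7/3 ]
  [ 0   1    5  0  |    -7 ]
  [ 0  -4  -21  0  |    29 ]
  [ 0   0    0  1  |     3 ]
ρ3 -> ρ3 + 4·ρ2
  [ 1  0  2/3  0  |  -7/3 ]
  [ 0  1    5  0  |    -7 ]
  [ 0  0   -1  0  |     1 ]
  [ 0  0    0  1  |     3 ]
ρ3 -> -1·ρ3
  [ 1  0  2/3  0  |  -7/3 ]
  [ 0  1    5  0  |    -7 ]
  [ 0  0    1  0  |    -1 ]
  [ 0  0    0  1  |     3 ]
ρ2 -> ρ2 − 5·ρ3
  [ 1  0  2/3  0  |  -7/3 ]
  [ 0  1    0  0  |    -2 ]
  [ 0  0    1  0  |    -1 ]
  [ 0  0    0  1  |     3 ]
ρ1 -> ρ1 − 2/3·ρ3
  [ 1  0  0  0  |  -5/3 ]
  [ 0  1  0  0  |    -2 ]
  [ 0  0  1  0  |    -1 ]
  [ 0  0  0  1  |     3 ]
Reading off the last column: a = -5/3, b = -2, c = -1, d = 3.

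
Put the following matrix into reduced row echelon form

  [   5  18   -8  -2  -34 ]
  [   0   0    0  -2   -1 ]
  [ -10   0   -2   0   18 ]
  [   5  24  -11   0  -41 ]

[[1, 0, 1/5, 0, -9/5], [0, 1, -1/2, 0, -4/3], [0, 0, 0, 1, 1/2], [0, 0, 0, 0, 0]]

ρ1 → 1/5·ρ1
  [   1  18/5  -8/5  -2/5  -34/5 ]
  [   0     0     0    -2     -1 ]
  [ -10     0    -2     0     18 ]
  [   5    24   -11     0    -41 ]
ρ3 → ρ3 + 10·ρ1
  [ 1  18/5  -8/5  -2/5  -34/5 ]
  [ 0     0     0    -2     -1 ]
  [ 0    36   -18    -4    -50 ]
  [ 5    24   -11     0    -41 ]
ρ4 → ρ4 − 5·ρ1
  [ 1  18/5  -8/5  -2/5  -34/5 ]
  [ 0     0     0    -2     -1 ]
  [ 0    36   -18    -4    -50 ]
  [ 0     6    -3     2     -7 ]
ρ2 <=> ρ3
  [ 1  18/5  -8/5  -2/5  -34/5 ]
  [ 0    36   -18    -4    -50 ]
  [ 0     0     0    -2     -1 ]
  [ 0     6    -3     2     -7 ]
ρ2 → 1/36·ρ2
  [ 1  18/5  -8/5  -2/5   -34/5 ]
  [ 0     1  -1/2  -1/9  -25/18 ]
  [ 0     0     0    -2      -1 ]
  [ 0     6    -3     2      -7 ]
ρ4 → ρ4 − 6·ρ2
  [ 1  18/5  -8/5  -2/5   -34/5 ]
  [ 0     1  -1/2  -1/9  -25/18 ]
  [ 0     0     0    -2      -1 ]
  [ 0     0     0   8/3     4/3 ]
ρ3 → -1/2·ρ3
  [ 1  18/5  -8/5  -2/5   -34/5 ]
  [ 0     1  -1/2  -1/9  -25/18 ]
  [ 0     0     0     1     1/2 ]
  [ 0     0     0   8/3     4/3 ]
ρ4 → ρ4 − 8/3·ρ3
  [ 1  18/5  -8/5  -2/5   -34/5 ]
  [ 0     1  -1/2  -1/9  -25/18 ]
  [ 0     0     0     1     1/2 ]
  [ 0     0     0     0       0 ]
ρ2 → ρ2 + 1/9·ρ3
  [ 1  18/5  -8/5  -2/5  -34/5 ]
  [ 0     1  -1/2     0   -4/3 ]
  [ 0     0     0     1    1/2 ]
  [ 0     0     0     0      0 ]
ρ1 → ρ1 + 2/5·ρ3
  [ 1  18/5  -8/5  0  -33/5 ]
  [ 0     1  -1/2  0   -4/3 ]
  [ 0     0     0  1    1/2 ]
  [ 0     0     0  0      0 ]
ρ1 → ρ1 − 18/5·ρ2
  [ 1  0   1/5  0  -9/5 ]
  [ 0  1  -1/2  0  -4/3 ]
  [ 0  0     0  1   1/2 ]
  [ 0  0     0  0     0 ]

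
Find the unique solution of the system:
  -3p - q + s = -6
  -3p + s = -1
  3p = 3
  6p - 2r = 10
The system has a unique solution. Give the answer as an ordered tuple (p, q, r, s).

(1, 5, -2, 2)

Form the augmented matrix and row-reduce:
  [ -3  -1   0  1  |  -6 ]
  [ -3   0   0  1  |  -1 ]
  [  3   0   0  0  |   3 ]
  [  6   0  -2  0  |  10 ]
R1 := -1/3·R1
  [  1  1/3   0  -1/3  |   2 ]
  [ -3    0   0     1  |  -1 ]
  [  3    0   0     0  |   3 ]
  [  6    0  -2     0  |  10 ]
R2 := R2 + 3·R1
  [ 1  1/3   0  -1/3  |   2 ]
  [ 0    1   0     0  |   5 ]
  [ 3    0   0     0  |   3 ]
  [ 6    0  -2     0  |  10 ]
R3 := R3 − 3·R1
  [ 1  1/3   0  -1/3  |   2 ]
  [ 0    1   0     0  |   5 ]
  [ 0   -1   0     1  |  -3 ]
  [ 6    0  -2     0  |  10 ]
R4 := R4 − 6·R1
  [ 1  1/3   0  -1/3  |   2 ]
  [ 0    1   0     0  |   5 ]
  [ 0   -1   0     1  |  -3 ]
  [ 0   -2  -2     2  |  -2 ]
R3 := R3 + R2
  [ 1  1/3   0  -1/3  |   2 ]
  [ 0    1   0     0  |   5 ]
  [ 0    0   0     1  |   2 ]
  [ 0   -2  -2     2  |  -2 ]
R4 := R4 + 2·R2
  [ 1  1/3   0  -1/3  |  2 ]
  [ 0    1   0     0  |  5 ]
  [ 0    0   0     1  |  2 ]
  [ 0    0  -2     2  |  8 ]
R3 <-> R4
  [ 1  1/3   0  -1/3  |  2 ]
  [ 0    1   0     0  |  5 ]
  [ 0    0  -2     2  |  8 ]
  [ 0    0   0     1  |  2 ]
R3 := -1/2·R3
  [ 1  1/3  0  -1/3  |   2 ]
  [ 0    1  0     0  |   5 ]
  [ 0    0  1    -1  |  -4 ]
  [ 0    0  0     1  |   2 ]
R3 := R3 + R4
  [ 1  1/3  0  -1/3  |   2 ]
  [ 0    1  0     0  |   5 ]
  [ 0    0  1     0  |  -2 ]
  [ 0    0  0     1  |   2 ]
R1 := R1 + 1/3·R4
  [ 1  1/3  0  0  |  8/3 ]
  [ 0    1  0  0  |    5 ]
  [ 0    0  1  0  |   -2 ]
  [ 0    0  0  1  |    2 ]
R1 := R1 − 1/3·R2
  [ 1  0  0  0  |   1 ]
  [ 0  1  0  0  |   5 ]
  [ 0  0  1  0  |  -2 ]
  [ 0  0  0  1  |   2 ]
Reading off the last column: p = 1, q = 5, r = -2, s = 2.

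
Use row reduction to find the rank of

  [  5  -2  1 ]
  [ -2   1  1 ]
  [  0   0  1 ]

rank = 3

Multiply R1 by 1/5.
  [  1  -2/5  1/5 ]
  [ -2     1    1 ]
  [  0     0    1 ]
Add 2 times R1 to R2.
  [ 1  -2/5  1/5 ]
  [ 0   1/5  7/5 ]
  [ 0     0    1 ]
Multiply R2 by 5.
  [ 1  -2/5  1/5 ]
  [ 0     1    7 ]
  [ 0     0    1 ]
Subtract 7 times R3 from R2.
  [ 1  -2/5  1/5 ]
  [ 0     1    0 ]
  [ 0     0    1 ]
Subtract 1/5 times R3 from R1.
  [ 1  -2/5  0 ]
  [ 0     1  0 ]
  [ 0     0  1 ]
Add 2/5 times R2 to R1.
  [ 1  0  0 ]
  [ 0  1  0 ]
  [ 0  0  1 ]
The reduced form has 3 nonzero rows.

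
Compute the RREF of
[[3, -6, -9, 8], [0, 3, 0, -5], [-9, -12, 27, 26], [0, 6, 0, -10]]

r1 → 1/3·r1
  [  1   -2  -3  8/3 ]
  [  0    3   0   -5 ]
  [ -9  -12  27   26 ]
  [  0    6   0  -10 ]
r3 → r3 + 9·r1
  [ 1   -2  -3  8/3 ]
  [ 0    3   0   -5 ]
  [ 0  -30   0   50 ]
  [ 0    6   0  -10 ]
r2 → 1/3·r2
  [ 1   -2  -3   8/3 ]
  [ 0    1   0  -5/3 ]
  [ 0  -30   0    50 ]
  [ 0    6   0   -10 ]
r3 → r3 + 30·r2
  [ 1  -2  -3   8/3 ]
  [ 0   1   0  -5/3 ]
  [ 0   0   0     0 ]
  [ 0   6   0   -10 ]
r4 → r4 − 6·r2
  [ 1  -2  -3   8/3 ]
  [ 0   1   0  -5/3 ]
  [ 0   0   0     0 ]
  [ 0   0   0     0 ]
r1 → r1 + 2·r2
  [ 1  0  -3  -2/3 ]
  [ 0  1   0  -5/3 ]
  [ 0  0   0     0 ]
  [ 0  0   0     0 ]

[[1, 0, -3, -2/3], [0, 1, 0, -5/3], [0, 0, 0, 0], [0, 0, 0, 0]]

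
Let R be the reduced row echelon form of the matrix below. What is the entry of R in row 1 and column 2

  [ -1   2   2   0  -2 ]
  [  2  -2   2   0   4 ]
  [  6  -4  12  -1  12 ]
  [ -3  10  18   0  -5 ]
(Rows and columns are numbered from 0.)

Multiply r1 by -1.
  [  1  -2  -2   0   2 ]
  [  2  -2   2   0   4 ]
  [  6  -4  12  -1  12 ]
  [ -3  10  18   0  -5 ]
Subtract 2 times r1 from r2.
  [  1  -2  -2   0   2 ]
  [  0   2   6   0   0 ]
  [  6  -4  12  -1  12 ]
  [ -3  10  18   0  -5 ]
Subtract 6 times r1 from r3.
  [  1  -2  -2   0   2 ]
  [  0   2   6   0   0 ]
  [  0   8  24  -1   0 ]
  [ -3  10  18   0  -5 ]
Add 3 times r1 to r4.
  [ 1  -2  -2   0  2 ]
  [ 0   2   6   0  0 ]
  [ 0   8  24  -1  0 ]
  [ 0   4  12   0  1 ]
Multiply r2 by 1/2.
  [ 1  -2  -2   0  2 ]
  [ 0   1   3   0  0 ]
  [ 0   8  24  -1  0 ]
  [ 0   4  12   0  1 ]
Subtract 8 times r2 from r3.
  [ 1  -2  -2   0  2 ]
  [ 0   1   3   0  0 ]
  [ 0   0   0  -1  0 ]
  [ 0   4  12   0  1 ]
Subtract 4 times r2 from r4.
  [ 1  -2  -2   0  2 ]
  [ 0   1   3   0  0 ]
  [ 0   0   0  -1  0 ]
  [ 0   0   0   0  1 ]
Multiply r3 by -1.
  [ 1  -2  -2  0  2 ]
  [ 0   1   3  0  0 ]
  [ 0   0   0  1  0 ]
  [ 0   0   0  0  1 ]
Subtract 2 times r4 from r1.
  [ 1  -2  -2  0  0 ]
  [ 0   1   3  0  0 ]
  [ 0   0   0  1  0 ]
  [ 0   0   0  0  1 ]
Add 2 times r2 to r1.
  [ 1  0  4  0  0 ]
  [ 0  1  3  0  0 ]
  [ 0  0  0  1  0 ]
  [ 0  0  0  0  1 ]

3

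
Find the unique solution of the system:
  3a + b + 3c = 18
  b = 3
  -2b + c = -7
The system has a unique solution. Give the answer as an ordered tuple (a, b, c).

Form the augmented matrix and row-reduce:
  [ 3   1  3  |  18 ]
  [ 0   1  0  |   3 ]
  [ 0  -2  1  |  -7 ]
Multiply ρ1 by 1/3.
Add 2 times ρ2 to ρ3.
Subtract ρ3 from ρ1.
Subtract 1/3 times ρ2 from ρ1.
Reading off the last column: a = 6, b = 3, c = -1.

(6, 3, -1)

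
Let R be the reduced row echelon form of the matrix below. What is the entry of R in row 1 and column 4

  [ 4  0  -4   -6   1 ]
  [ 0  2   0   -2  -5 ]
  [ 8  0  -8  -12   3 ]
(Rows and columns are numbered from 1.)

-3/2

r1 ← 1/4·r1
  [ 1  0  -1  -3/2  1/4 ]
  [ 0  2   0    -2   -5 ]
  [ 8  0  -8   -12    3 ]
r3 ← r3 − 8·r1
  [ 1  0  -1  -3/2  1/4 ]
  [ 0  2   0    -2   -5 ]
  [ 0  0   0     0    1 ]
r2 ← 1/2·r2
  [ 1  0  -1  -3/2   1/4 ]
  [ 0  1   0    -1  -5/2 ]
  [ 0  0   0     0     1 ]
r2 ← r2 + 5/2·r3
  [ 1  0  -1  -3/2  1/4 ]
  [ 0  1   0    -1    0 ]
  [ 0  0   0     0    1 ]
r1 ← r1 − 1/4·r3
  [ 1  0  -1  -3/2  0 ]
  [ 0  1   0    -1  0 ]
  [ 0  0   0     0  1 ]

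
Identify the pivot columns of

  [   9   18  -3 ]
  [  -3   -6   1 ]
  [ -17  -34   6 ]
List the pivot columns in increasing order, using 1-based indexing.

Multiply R1 by 1/9.
  [   1    2  -1/3 ]
  [  -3   -6     1 ]
  [ -17  -34     6 ]
Add 3 times R1 to R2.
  [   1    2  -1/3 ]
  [   0    0     0 ]
  [ -17  -34     6 ]
Add 17 times R1 to R3.
  [ 1  2  -1/3 ]
  [ 0  0     0 ]
  [ 0  0   1/3 ]
Swap R2 and R3.
  [ 1  2  -1/3 ]
  [ 0  0   1/3 ]
  [ 0  0     0 ]
Multiply R2 by 3.
  [ 1  2  -1/3 ]
  [ 0  0     1 ]
  [ 0  0     0 ]
Add 1/3 times R2 to R1.
  [ 1  2  0 ]
  [ 0  0  1 ]
  [ 0  0  0 ]
Pivot columns are the columns containing a leading 1.

1, 3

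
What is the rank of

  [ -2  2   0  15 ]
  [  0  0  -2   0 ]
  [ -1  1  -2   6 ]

rank = 3

ρ1 → -1/2·ρ1
  [  1  -1   0  -15/2 ]
  [  0   0  -2      0 ]
  [ -1   1  -2      6 ]
ρ3 → ρ3 + ρ1
  [ 1  -1   0  -15/2 ]
  [ 0   0  -2      0 ]
  [ 0   0  -2   -3/2 ]
ρ2 → -1/2·ρ2
  [ 1  -1   0  -15/2 ]
  [ 0   0   1      0 ]
  [ 0   0  -2   -3/2 ]
ρ3 → ρ3 + 2·ρ2
  [ 1  -1  0  -15/2 ]
  [ 0   0  1      0 ]
  [ 0   0  0   -3/2 ]
ρ3 → -2/3·ρ3
  [ 1  -1  0  -15/2 ]
  [ 0   0  1      0 ]
  [ 0   0  0      1 ]
ρ1 → ρ1 + 15/2·ρ3
  [ 1  -1  0  0 ]
  [ 0   0  1  0 ]
  [ 0   0  0  1 ]
The reduced form has 3 nonzero rows.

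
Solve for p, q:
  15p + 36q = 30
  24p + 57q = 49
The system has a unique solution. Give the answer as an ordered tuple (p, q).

Form the augmented matrix and row-reduce:
  [ 15  36  |  30 ]
  [ 24  57  |  49 ]
r1 ← 1/15·r1
  [  1  12/5  |   2 ]
  [ 24    57  |  49 ]
r2 ← r2 − 24·r1
  [ 1  12/5  |  2 ]
  [ 0  -3/5  |  1 ]
r2 ← -5/3·r2
  [ 1  12/5  |     2 ]
  [ 0     1  |  -5/3 ]
r1 ← r1 − 12/5·r2
  [ 1  0  |     6 ]
  [ 0  1  |  -5/3 ]
Reading off the last column: p = 6, q = -5/3.

(6, -5/3)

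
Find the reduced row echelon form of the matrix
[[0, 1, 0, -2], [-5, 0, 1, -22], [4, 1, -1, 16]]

[[1, 0, 0, 4], [0, 1, 0, -2], [0, 0, 1, -2]]

ρ1 <-> ρ2
  [ -5  0   1  -22 ]
  [  0  1   0   -2 ]
  [  4  1  -1   16 ]
ρ1 ← -1/5·ρ1
  [ 1  0  -1/5  22/5 ]
  [ 0  1     0    -2 ]
  [ 4  1    -1    16 ]
ρ3 ← ρ3 − 4·ρ1
  [ 1  0  -1/5  22/5 ]
  [ 0  1     0    -2 ]
  [ 0  1  -1/5  -8/5 ]
ρ3 ← ρ3 − ρ2
  [ 1  0  -1/5  22/5 ]
  [ 0  1     0    -2 ]
  [ 0  0  -1/5   2/5 ]
ρ3 ← -5·ρ3
  [ 1  0  -1/5  22/5 ]
  [ 0  1     0    -2 ]
  [ 0  0     1    -2 ]
ρ1 ← ρ1 + 1/5·ρ3
  [ 1  0  0   4 ]
  [ 0  1  0  -2 ]
  [ 0  0  1  -2 ]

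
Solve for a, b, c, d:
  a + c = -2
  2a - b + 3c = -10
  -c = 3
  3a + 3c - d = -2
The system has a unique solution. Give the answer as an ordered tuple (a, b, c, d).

Form the augmented matrix and row-reduce:
  [ 1   0   1   0  |   -2 ]
  [ 2  -1   3   0  |  -10 ]
  [ 0   0  -1   0  |    3 ]
  [ 3   0   3  -1  |   -2 ]
R2 := R2 − 2·R1
  [ 1   0   1   0  |  -2 ]
  [ 0  -1   1   0  |  -6 ]
  [ 0   0  -1   0  |   3 ]
  [ 3   0   3  -1  |  -2 ]
R4 := R4 − 3·R1
  [ 1   0   1   0  |  -2 ]
  [ 0  -1   1   0  |  -6 ]
  [ 0   0  -1   0  |   3 ]
  [ 0   0   0  -1  |   4 ]
R2 := -1·R2
  [ 1  0   1   0  |  -2 ]
  [ 0  1  -1   0  |   6 ]
  [ 0  0  -1   0  |   3 ]
  [ 0  0   0  -1  |   4 ]
R3 := -1·R3
  [ 1  0   1   0  |  -2 ]
  [ 0  1  -1   0  |   6 ]
  [ 0  0   1   0  |  -3 ]
  [ 0  0   0  -1  |   4 ]
R4 := -1·R4
  [ 1  0   1  0  |  -2 ]
  [ 0  1  -1  0  |   6 ]
  [ 0  0   1  0  |  -3 ]
  [ 0  0   0  1  |  -4 ]
R2 := R2 + R3
  [ 1  0  1  0  |  -2 ]
  [ 0  1  0  0  |   3 ]
  [ 0  0  1  0  |  -3 ]
  [ 0  0  0  1  |  -4 ]
R1 := R1 − R3
  [ 1  0  0  0  |   1 ]
  [ 0  1  0  0  |   3 ]
  [ 0  0  1  0  |  -3 ]
  [ 0  0  0  1  |  -4 ]
Reading off the last column: a = 1, b = 3, c = -3, d = -4.

(1, 3, -3, -4)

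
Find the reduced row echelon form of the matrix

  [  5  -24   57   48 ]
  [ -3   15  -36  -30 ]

[[1, 0, -3, 0], [0, 1, -3, -2]]

Multiply R1 by 1/5.
  [  1  -24/5  57/5  48/5 ]
  [ -3     15   -36   -30 ]
Add 3 times R1 to R2.
  [ 1  -24/5  57/5  48/5 ]
  [ 0    3/5  -9/5  -6/5 ]
Multiply R2 by 5/3.
  [ 1  -24/5  57/5  48/5 ]
  [ 0      1    -3    -2 ]
Add 24/5 times R2 to R1.
  [ 1  0  -3   0 ]
  [ 0  1  -3  -2 ]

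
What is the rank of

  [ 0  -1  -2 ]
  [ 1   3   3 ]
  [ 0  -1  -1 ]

R1 <=> R2
  [ 1   3   3 ]
  [ 0  -1  -2 ]
  [ 0  -1  -1 ]
R2 → -1·R2
  [ 1   3   3 ]
  [ 0   1   2 ]
  [ 0  -1  -1 ]
R3 → R3 + R2
  [ 1  3  3 ]
  [ 0  1  2 ]
  [ 0  0  1 ]
R2 → R2 − 2·R3
  [ 1  3  3 ]
  [ 0  1  0 ]
  [ 0  0  1 ]
R1 → R1 − 3·R3
  [ 1  3  0 ]
  [ 0  1  0 ]
  [ 0  0  1 ]
R1 → R1 − 3·R2
  [ 1  0  0 ]
  [ 0  1  0 ]
  [ 0  0  1 ]
The reduced form has 3 nonzero rows.

rank = 3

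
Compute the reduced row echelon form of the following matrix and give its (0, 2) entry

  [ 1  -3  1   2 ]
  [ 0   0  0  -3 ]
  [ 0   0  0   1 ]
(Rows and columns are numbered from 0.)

Multiply ρ2 by -1/3.
Subtract ρ2 from ρ3.
Subtract 2 times ρ2 from ρ1.

1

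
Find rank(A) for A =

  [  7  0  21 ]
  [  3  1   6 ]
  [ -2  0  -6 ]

rank = 2

Multiply r1 by 1/7.
  [  1  0   3 ]
  [  3  1   6 ]
  [ -2  0  -6 ]
Subtract 3 times r1 from r2.
  [  1  0   3 ]
  [  0  1  -3 ]
  [ -2  0  -6 ]
Add 2 times r1 to r3.
  [ 1  0   3 ]
  [ 0  1  -3 ]
  [ 0  0   0 ]
The reduced form has 2 nonzero rows.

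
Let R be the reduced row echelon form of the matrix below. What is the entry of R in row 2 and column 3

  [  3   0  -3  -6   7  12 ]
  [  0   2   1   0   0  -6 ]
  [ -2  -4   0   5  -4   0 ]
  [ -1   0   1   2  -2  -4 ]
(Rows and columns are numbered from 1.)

ρ1 -> 1/3·ρ1
  [  1   0  -1  -2  7/3   4 ]
  [  0   2   1   0    0  -6 ]
  [ -2  -4   0   5   -4   0 ]
  [ -1   0   1   2   -2  -4 ]
ρ3 -> ρ3 + 2·ρ1
  [  1   0  -1  -2  7/3   4 ]
  [  0   2   1   0    0  -6 ]
  [  0  -4  -2   1  2/3   8 ]
  [ -1   0   1   2   -2  -4 ]
ρ4 -> ρ4 + ρ1
  [ 1   0  -1  -2  7/3   4 ]
  [ 0   2   1   0    0  -6 ]
  [ 0  -4  -2   1  2/3   8 ]
  [ 0   0   0   0  1/3   0 ]
ρ2 -> 1/2·ρ2
  [ 1   0   -1  -2  7/3   4 ]
  [ 0   1  1/2   0    0  -3 ]
  [ 0  -4   -2   1  2/3   8 ]
  [ 0   0    0   0  1/3   0 ]
ρ3 -> ρ3 + 4·ρ2
  [ 1  0   -1  -2  7/3   4 ]
  [ 0  1  1/2   0    0  -3 ]
  [ 0  0    0   1  2/3  -4 ]
  [ 0  0    0   0  1/3   0 ]
ρ4 -> 3·ρ4
  [ 1  0   -1  -2  7/3   4 ]
  [ 0  1  1/2   0    0  -3 ]
  [ 0  0    0   1  2/3  -4 ]
  [ 0  0    0   0    1   0 ]
ρ3 -> ρ3 − 2/3·ρ4
  [ 1  0   -1  -2  7/3   4 ]
  [ 0  1  1/2   0    0  -3 ]
  [ 0  0    0   1    0  -4 ]
  [ 0  0    0   0    1   0 ]
ρ1 -> ρ1 − 7/3·ρ4
  [ 1  0   -1  -2  0   4 ]
  [ 0  1  1/2   0  0  -3 ]
  [ 0  0    0   1  0  -4 ]
  [ 0  0    0   0  1   0 ]
ρ1 -> ρ1 + 2·ρ3
  [ 1  0   -1  0  0  -4 ]
  [ 0  1  1/2  0  0  -3 ]
  [ 0  0    0  1  0  -4 ]
  [ 0  0    0  0  1   0 ]

1/2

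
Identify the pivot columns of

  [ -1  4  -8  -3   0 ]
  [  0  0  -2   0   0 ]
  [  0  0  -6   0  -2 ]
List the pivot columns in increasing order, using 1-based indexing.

1, 3, 5

Multiply R1 by -1.
  [ 1  -4   8  3   0 ]
  [ 0   0  -2  0   0 ]
  [ 0   0  -6  0  -2 ]
Multiply R2 by -1/2.
  [ 1  -4   8  3   0 ]
  [ 0   0   1  0   0 ]
  [ 0   0  -6  0  -2 ]
Add 6 times R2 to R3.
  [ 1  -4  8  3   0 ]
  [ 0   0  1  0   0 ]
  [ 0   0  0  0  -2 ]
Multiply R3 by -1/2.
  [ 1  -4  8  3  0 ]
  [ 0   0  1  0  0 ]
  [ 0   0  0  0  1 ]
Subtract 8 times R2 from R1.
  [ 1  -4  0  3  0 ]
  [ 0   0  1  0  0 ]
  [ 0   0  0  0  1 ]
Pivot columns are the columns containing a leading 1.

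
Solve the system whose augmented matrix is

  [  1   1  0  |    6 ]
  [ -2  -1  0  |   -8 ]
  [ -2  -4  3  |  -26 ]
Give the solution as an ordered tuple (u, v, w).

ρ2 ← ρ2 + 2·ρ1
  [  1   1  0  |    6 ]
  [  0   1  0  |    4 ]
  [ -2  -4  3  |  -26 ]
ρ3 ← ρ3 + 2·ρ1
  [ 1   1  0  |    6 ]
  [ 0   1  0  |    4 ]
  [ 0  -2  3  |  -14 ]
ρ3 ← ρ3 + 2·ρ2
  [ 1  1  0  |   6 ]
  [ 0  1  0  |   4 ]
  [ 0  0  3  |  -6 ]
ρ3 ← 1/3·ρ3
  [ 1  1  0  |   6 ]
  [ 0  1  0  |   4 ]
  [ 0  0  1  |  -2 ]
ρ1 ← ρ1 − ρ2
  [ 1  0  0  |   2 ]
  [ 0  1  0  |   4 ]
  [ 0  0  1  |  -2 ]
Reading off the last column: u = 2, v = 4, w = -2.

(2, 4, -2)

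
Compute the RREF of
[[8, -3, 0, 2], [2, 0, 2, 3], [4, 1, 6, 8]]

[[1, 0, 0, -1/2], [0, 1, 0, -2], [0, 0, 1, 2]]

R1 ← 1/8·R1
  [ 1  -3/8  0  1/4 ]
  [ 2     0  2    3 ]
  [ 4     1  6    8 ]
R2 ← R2 − 2·R1
  [ 1  -3/8  0  1/4 ]
  [ 0   3/4  2  5/2 ]
  [ 4     1  6    8 ]
R3 ← R3 − 4·R1
  [ 1  -3/8  0  1/4 ]
  [ 0   3/4  2  5/2 ]
  [ 0   5/2  6    7 ]
R2 ← 4/3·R2
  [ 1  -3/8    0   1/4 ]
  [ 0     1  8/3  10/3 ]
  [ 0   5/2    6     7 ]
R3 ← R3 − 5/2·R2
  [ 1  -3/8     0   1/4 ]
  [ 0     1   8/3  10/3 ]
  [ 0     0  -2/3  -4/3 ]
R3 ← -3/2·R3
  [ 1  -3/8    0   1/4 ]
  [ 0     1  8/3  10/3 ]
  [ 0     0    1     2 ]
R2 ← R2 − 8/3·R3
  [ 1  -3/8  0  1/4 ]
  [ 0     1  0   -2 ]
  [ 0     0  1    2 ]
R1 ← R1 + 3/8·R2
  [ 1  0  0  -1/2 ]
  [ 0  1  0    -2 ]
  [ 0  0  1     2 ]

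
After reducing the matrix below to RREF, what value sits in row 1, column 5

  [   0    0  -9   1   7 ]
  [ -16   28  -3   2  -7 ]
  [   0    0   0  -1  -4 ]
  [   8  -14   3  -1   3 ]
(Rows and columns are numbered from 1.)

ρ1 <-> ρ2
  [ -16   28  -3   2  -7 ]
  [   0    0  -9   1   7 ]
  [   0    0   0  -1  -4 ]
  [   8  -14   3  -1   3 ]
ρ1 := -1/16·ρ1
  [ 1  -7/4  3/16  -1/8  7/16 ]
  [ 0     0    -9     1     7 ]
  [ 0     0     0    -1    -4 ]
  [ 8   -14     3    -1     3 ]
ρ4 := ρ4 − 8·ρ1
  [ 1  -7/4  3/16  -1/8  7/16 ]
  [ 0     0    -9     1     7 ]
  [ 0     0     0    -1    -4 ]
  [ 0     0   3/2     0  -1/2 ]
ρ2 := -1/9·ρ2
  [ 1  -7/4  3/16  -1/8  7/16 ]
  [ 0     0     1  -1/9  -7/9 ]
  [ 0     0     0    -1    -4 ]
  [ 0     0   3/2     0  -1/2 ]
ρ4 := ρ4 − 3/2·ρ2
  [ 1  -7/4  3/16  -1/8  7/16 ]
  [ 0     0     1  -1/9  -7/9 ]
  [ 0     0     0    -1    -4 ]
  [ 0     0     0   1/6   2/3 ]
ρ3 := -1·ρ3
  [ 1  -7/4  3/16  -1/8  7/16 ]
  [ 0     0     1  -1/9  -7/9 ]
  [ 0     0     0     1     4 ]
  [ 0     0     0   1/6   2/3 ]
ρ4 := ρ4 − 1/6·ρ3
  [ 1  -7/4  3/16  -1/8  7/16 ]
  [ 0     0     1  -1/9  -7/9 ]
  [ 0     0     0     1     4 ]
  [ 0     0     0     0     0 ]
ρ2 := ρ2 + 1/9·ρ3
  [ 1  -7/4  3/16  -1/8  7/16 ]
  [ 0     0     1     0  -1/3 ]
  [ 0     0     0     1     4 ]
  [ 0     0     0     0     0 ]
ρ1 := ρ1 + 1/8·ρ3
  [ 1  -7/4  3/16  0  15/16 ]
  [ 0     0     1  0   -1/3 ]
  [ 0     0     0  1      4 ]
  [ 0     0     0  0      0 ]
ρ1 := ρ1 − 3/16·ρ2
  [ 1  -7/4  0  0     1 ]
  [ 0     0  1  0  -1/3 ]
  [ 0     0  0  1     4 ]
  [ 0     0  0  0     0 ]

1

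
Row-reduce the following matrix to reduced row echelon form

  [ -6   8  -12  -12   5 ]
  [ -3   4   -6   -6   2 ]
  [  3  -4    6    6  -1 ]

r1 := -1/6·r1
  [  1  -4/3   2   2  -5/6 ]
  [ -3     4  -6  -6     2 ]
  [  3    -4   6   6    -1 ]
r2 := r2 + 3·r1
  [ 1  -4/3  2  2  -5/6 ]
  [ 0     0  0  0  -1/2 ]
  [ 3    -4  6  6    -1 ]
r3 := r3 − 3·r1
  [ 1  -4/3  2  2  -5/6 ]
  [ 0     0  0  0  -1/2 ]
  [ 0     0  0  0   3/2 ]
r2 := -2·r2
  [ 1  -4/3  2  2  -5/6 ]
  [ 0     0  0  0     1 ]
  [ 0     0  0  0   3/2 ]
r3 := r3 − 3/2·r2
  [ 1  -4/3  2  2  -5/6 ]
  [ 0     0  0  0     1 ]
  [ 0     0  0  0     0 ]
r1 := r1 + 5/6·r2
  [ 1  -4/3  2  2  0 ]
  [ 0     0  0  0  1 ]
  [ 0     0  0  0  0 ]

[[1, -4/3, 2, 2, 0], [0, 0, 0, 0, 1], [0, 0, 0, 0, 0]]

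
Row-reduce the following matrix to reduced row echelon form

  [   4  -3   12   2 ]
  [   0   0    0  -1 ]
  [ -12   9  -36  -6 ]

[[1, -3/4, 3, 0], [0, 0, 0, 1], [0, 0, 0, 0]]

Multiply R1 by 1/4.
  [   1  -3/4    3  1/2 ]
  [   0     0    0   -1 ]
  [ -12     9  -36   -6 ]
Add 12 times R1 to R3.
  [ 1  -3/4  3  1/2 ]
  [ 0     0  0   -1 ]
  [ 0     0  0    0 ]
Multiply R2 by -1.
  [ 1  -3/4  3  1/2 ]
  [ 0     0  0    1 ]
  [ 0     0  0    0 ]
Subtract 1/2 times R2 from R1.
  [ 1  -3/4  3  0 ]
  [ 0     0  0  1 ]
  [ 0     0  0  0 ]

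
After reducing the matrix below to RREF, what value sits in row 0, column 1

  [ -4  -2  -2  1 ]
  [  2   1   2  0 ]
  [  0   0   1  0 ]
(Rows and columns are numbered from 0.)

ρ1 ← -1/4·ρ1
  [ 1  1/2  1/2  -1/4 ]
  [ 2    1    2     0 ]
  [ 0    0    1     0 ]
ρ2 ← ρ2 − 2·ρ1
  [ 1  1/2  1/2  -1/4 ]
  [ 0    0    1   1/2 ]
  [ 0    0    1     0 ]
ρ3 ← ρ3 − ρ2
  [ 1  1/2  1/2  -1/4 ]
  [ 0    0    1   1/2 ]
  [ 0    0    0  -1/2 ]
ρ3 ← -2·ρ3
  [ 1  1/2  1/2  -1/4 ]
  [ 0    0    1   1/2 ]
  [ 0    0    0     1 ]
ρ2 ← ρ2 − 1/2·ρ3
  [ 1  1/2  1/2  -1/4 ]
  [ 0    0    1     0 ]
  [ 0    0    0     1 ]
ρ1 ← ρ1 + 1/4·ρ3
  [ 1  1/2  1/2  0 ]
  [ 0    0    1  0 ]
  [ 0    0    0  1 ]
ρ1 ← ρ1 − 1/2·ρ2
  [ 1  1/2  0  0 ]
  [ 0    0  1  0 ]
  [ 0    0  0  1 ]

1/2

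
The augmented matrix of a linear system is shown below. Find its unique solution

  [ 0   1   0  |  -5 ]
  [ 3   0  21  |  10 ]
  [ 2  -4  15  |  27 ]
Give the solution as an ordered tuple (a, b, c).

(1, -5, 1/3)

R1 <=> R2
  [ 3   0  21  |  10 ]
  [ 0   1   0  |  -5 ]
  [ 2  -4  15  |  27 ]
R1 ← 1/3·R1
  [ 1   0   7  |  10/3 ]
  [ 0   1   0  |    -5 ]
  [ 2  -4  15  |    27 ]
R3 ← R3 − 2·R1
  [ 1   0  7  |  10/3 ]
  [ 0   1  0  |    -5 ]
  [ 0  -4  1  |  61/3 ]
R3 ← R3 + 4·R2
  [ 1  0  7  |  10/3 ]
  [ 0  1  0  |    -5 ]
  [ 0  0  1  |   1/3 ]
R1 ← R1 − 7·R3
  [ 1  0  0  |    1 ]
  [ 0  1  0  |   -5 ]
  [ 0  0  1  |  1/3 ]
Reading off the last column: a = 1, b = -5, c = 1/3.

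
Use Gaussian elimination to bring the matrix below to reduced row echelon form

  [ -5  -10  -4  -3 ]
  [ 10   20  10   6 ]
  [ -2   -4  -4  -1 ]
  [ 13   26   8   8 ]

R1 := -1/5·R1
  [  1   2  4/5  3/5 ]
  [ 10  20   10    6 ]
  [ -2  -4   -4   -1 ]
  [ 13  26    8    8 ]
R2 := R2 − 10·R1
  [  1   2  4/5  3/5 ]
  [  0   0    2    0 ]
  [ -2  -4   -4   -1 ]
  [ 13  26    8    8 ]
R3 := R3 + 2·R1
  [  1   2    4/5  3/5 ]
  [  0   0      2    0 ]
  [  0   0  -12/5  1/5 ]
  [ 13  26      8    8 ]
R4 := R4 − 13·R1
  [ 1  2    4/5  3/5 ]
  [ 0  0      2    0 ]
  [ 0  0  -12/5  1/5 ]
  [ 0  0  -12/5  1/5 ]
R2 := 1/2·R2
  [ 1  2    4/5  3/5 ]
  [ 0  0      1    0 ]
  [ 0  0  -12/5  1/5 ]
  [ 0  0  -12/5  1/5 ]
R3 := R3 + 12/5·R2
  [ 1  2    4/5  3/5 ]
  [ 0  0      1    0 ]
  [ 0  0      0  1/5 ]
  [ 0  0  -12/5  1/5 ]
R4 := R4 + 12/5·R2
  [ 1  2  4/5  3/5 ]
  [ 0  0    1    0 ]
  [ 0  0    0  1/5 ]
  [ 0  0    0  1/5 ]
R3 := 5·R3
  [ 1  2  4/5  3/5 ]
  [ 0  0    1    0 ]
  [ 0  0    0    1 ]
  [ 0  0    0  1/5 ]
R4 := R4 − 1/5·R3
  [ 1  2  4/5  3/5 ]
  [ 0  0    1    0 ]
  [ 0  0    0    1 ]
  [ 0  0    0    0 ]
R1 := R1 − 3/5·R3
  [ 1  2  4/5  0 ]
  [ 0  0    1  0 ]
  [ 0  0    0  1 ]
  [ 0  0    0  0 ]
R1 := R1 − 4/5·R2
  [ 1  2  0  0 ]
  [ 0  0  1  0 ]
  [ 0  0  0  1 ]
  [ 0  0  0  0 ]

[[1, 2, 0, 0], [0, 0, 1, 0], [0, 0, 0, 1], [0, 0, 0, 0]]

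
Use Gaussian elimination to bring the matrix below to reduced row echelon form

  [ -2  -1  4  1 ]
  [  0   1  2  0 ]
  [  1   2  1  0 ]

Multiply r1 by -1/2.
  [ 1  1/2  -2  -1/2 ]
  [ 0    1   2     0 ]
  [ 1    2   1     0 ]
Subtract r1 from r3.
  [ 1  1/2  -2  -1/2 ]
  [ 0    1   2     0 ]
  [ 0  3/2   3   1/2 ]
Subtract 3/2 times r2 from r3.
  [ 1  1/2  -2  -1/2 ]
  [ 0    1   2     0 ]
  [ 0    0   0   1/2 ]
Multiply r3 by 2.
  [ 1  1/2  -2  -1/2 ]
  [ 0    1   2     0 ]
  [ 0    0   0     1 ]
Add 1/2 times r3 to r1.
  [ 1  1/2  -2  0 ]
  [ 0    1   2  0 ]
  [ 0    0   0  1 ]
Subtract 1/2 times r2 from r1.
  [ 1  0  -3  0 ]
  [ 0  1   2  0 ]
  [ 0  0   0  1 ]

[[1, 0, -3, 0], [0, 1, 2, 0], [0, 0, 0, 1]]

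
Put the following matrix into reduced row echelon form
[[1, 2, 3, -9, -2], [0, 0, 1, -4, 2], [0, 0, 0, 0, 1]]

[[1, 2, 0, 3, 0], [0, 0, 1, -4, 0], [0, 0, 0, 0, 1]]

Subtract 2 times R3 from R2.
  [ 1  2  3  -9  -2 ]
  [ 0  0  1  -4   0 ]
  [ 0  0  0   0   1 ]
Add 2 times R3 to R1.
  [ 1  2  3  -9  0 ]
  [ 0  0  1  -4  0 ]
  [ 0  0  0   0  1 ]
Subtract 3 times R2 from R1.
  [ 1  2  0   3  0 ]
  [ 0  0  1  -4  0 ]
  [ 0  0  0   0  1 ]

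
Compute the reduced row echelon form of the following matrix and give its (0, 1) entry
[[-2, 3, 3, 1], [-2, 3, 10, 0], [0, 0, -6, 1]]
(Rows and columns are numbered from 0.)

Multiply R1 by -1/2.
  [  1  -3/2  -3/2  -1/2 ]
  [ -2     3    10     0 ]
  [  0     0    -6     1 ]
Add 2 times R1 to R2.
  [ 1  -3/2  -3/2  -1/2 ]
  [ 0     0     7    -1 ]
  [ 0     0    -6     1 ]
Multiply R2 by 1/7.
  [ 1  -3/2  -3/2  -1/2 ]
  [ 0     0     1  -1/7 ]
  [ 0     0    -6     1 ]
Add 6 times R2 to R3.
  [ 1  -3/2  -3/2  -1/2 ]
  [ 0     0     1  -1/7 ]
  [ 0     0     0   1/7 ]
Multiply R3 by 7.
  [ 1  -3/2  -3/2  -1/2 ]
  [ 0     0     1  -1/7 ]
  [ 0     0     0     1 ]
Add 1/7 times R3 to R2.
  [ 1  -3/2  -3/2  -1/2 ]
  [ 0     0     1     0 ]
  [ 0     0     0     1 ]
Add 1/2 times R3 to R1.
  [ 1  -3/2  -3/2  0 ]
  [ 0     0     1  0 ]
  [ 0     0     0  1 ]
Add 3/2 times R2 to R1.
  [ 1  -3/2  0  0 ]
  [ 0     0  1  0 ]
  [ 0     0  0  1 ]

-3/2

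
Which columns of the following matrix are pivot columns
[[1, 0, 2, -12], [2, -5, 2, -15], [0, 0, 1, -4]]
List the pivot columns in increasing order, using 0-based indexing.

0, 1, 2

R2 → R2 − 2·R1
  [ 1   0   2  -12 ]
  [ 0  -5  -2    9 ]
  [ 0   0   1   -4 ]
R2 → -1/5·R2
  [ 1  0    2   -12 ]
  [ 0  1  2/5  -9/5 ]
  [ 0  0    1    -4 ]
R2 → R2 − 2/5·R3
  [ 1  0  2   -12 ]
  [ 0  1  0  -1/5 ]
  [ 0  0  1    -4 ]
R1 → R1 − 2·R3
  [ 1  0  0    -4 ]
  [ 0  1  0  -1/5 ]
  [ 0  0  1    -4 ]
Pivot columns are the columns containing a leading 1.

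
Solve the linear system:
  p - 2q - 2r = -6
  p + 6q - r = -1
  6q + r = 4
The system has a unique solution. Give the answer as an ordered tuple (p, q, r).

Form the augmented matrix and row-reduce:
  [ 1  -2  -2  |  -6 ]
  [ 1   6  -1  |  -1 ]
  [ 0   6   1  |   4 ]
R2 := R2 − R1
  [ 1  -2  -2  |  -6 ]
  [ 0   8   1  |   5 ]
  [ 0   6   1  |   4 ]
R2 := 1/8·R2
  [ 1  -2   -2  |   -6 ]
  [ 0   1  1/8  |  5/8 ]
  [ 0   6    1  |    4 ]
R3 := R3 − 6·R2
  [ 1  -2   -2  |   -6 ]
  [ 0   1  1/8  |  5/8 ]
  [ 0   0  1/4  |  1/4 ]
R3 := 4·R3
  [ 1  -2   -2  |   -6 ]
  [ 0   1  1/8  |  5/8 ]
  [ 0   0    1  |    1 ]
R2 := R2 − 1/8·R3
  [ 1  -2  -2  |   -6 ]
  [ 0   1   0  |  1/2 ]
  [ 0   0   1  |    1 ]
R1 := R1 + 2·R3
  [ 1  -2  0  |   -4 ]
  [ 0   1  0  |  1/2 ]
  [ 0   0  1  |    1 ]
R1 := R1 + 2·R2
  [ 1  0  0  |   -3 ]
  [ 0  1  0  |  1/2 ]
  [ 0  0  1  |    1 ]
Reading off the last column: p = -3, q = 1/2, r = 1.

(-3, 1/2, 1)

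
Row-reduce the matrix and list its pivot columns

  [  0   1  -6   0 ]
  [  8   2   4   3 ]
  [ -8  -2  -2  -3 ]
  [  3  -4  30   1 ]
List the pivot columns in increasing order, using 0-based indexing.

0, 1, 2, 3

R1 ↔ R2
  [  8   2   4   3 ]
  [  0   1  -6   0 ]
  [ -8  -2  -2  -3 ]
  [  3  -4  30   1 ]
R1 -> 1/8·R1
  [  1  1/4  1/2  3/8 ]
  [  0    1   -6    0 ]
  [ -8   -2   -2   -3 ]
  [  3   -4   30    1 ]
R3 -> R3 + 8·R1
  [ 1  1/4  1/2  3/8 ]
  [ 0    1   -6    0 ]
  [ 0    0    2    0 ]
  [ 3   -4   30    1 ]
R4 -> R4 − 3·R1
  [ 1    1/4   1/2   3/8 ]
  [ 0      1    -6     0 ]
  [ 0      0     2     0 ]
  [ 0  -19/4  57/2  -1/8 ]
R4 -> R4 + 19/4·R2
  [ 1  1/4  1/2   3/8 ]
  [ 0    1   -6     0 ]
  [ 0    0    2     0 ]
  [ 0    0    0  -1/8 ]
R3 -> 1/2·R3
  [ 1  1/4  1/2   3/8 ]
  [ 0    1   -6     0 ]
  [ 0    0    1     0 ]
  [ 0    0    0  -1/8 ]
R4 -> -8·R4
  [ 1  1/4  1/2  3/8 ]
  [ 0    1   -6    0 ]
  [ 0    0    1    0 ]
  [ 0    0    0    1 ]
R1 -> R1 − 3/8·R4
  [ 1  1/4  1/2  0 ]
  [ 0    1   -6  0 ]
  [ 0    0    1  0 ]
  [ 0    0    0  1 ]
R2 -> R2 + 6·R3
  [ 1  1/4  1/2  0 ]
  [ 0    1    0  0 ]
  [ 0    0    1  0 ]
  [ 0    0    0  1 ]
R1 -> R1 − 1/2·R3
  [ 1  1/4  0  0 ]
  [ 0    1  0  0 ]
  [ 0    0  1  0 ]
  [ 0    0  0  1 ]
R1 -> R1 − 1/4·R2
  [ 1  0  0  0 ]
  [ 0  1  0  0 ]
  [ 0  0  1  0 ]
  [ 0  0  0  1 ]
Pivot columns are the columns containing a leading 1.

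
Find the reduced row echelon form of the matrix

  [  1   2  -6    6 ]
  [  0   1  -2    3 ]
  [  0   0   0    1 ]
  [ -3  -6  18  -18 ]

[[1, 0, -2, 0], [0, 1, -2, 0], [0, 0, 0, 1], [0, 0, 0, 0]]

r4 → r4 + 3·r1
  [ 1  2  -6  6 ]
  [ 0  1  -2  3 ]
  [ 0  0   0  1 ]
  [ 0  0   0  0 ]
r2 → r2 − 3·r3
  [ 1  2  -6  6 ]
  [ 0  1  -2  0 ]
  [ 0  0   0  1 ]
  [ 0  0   0  0 ]
r1 → r1 − 6·r3
  [ 1  2  -6  0 ]
  [ 0  1  -2  0 ]
  [ 0  0   0  1 ]
  [ 0  0   0  0 ]
r1 → r1 − 2·r2
  [ 1  0  -2  0 ]
  [ 0  1  -2  0 ]
  [ 0  0   0  1 ]
  [ 0  0   0  0 ]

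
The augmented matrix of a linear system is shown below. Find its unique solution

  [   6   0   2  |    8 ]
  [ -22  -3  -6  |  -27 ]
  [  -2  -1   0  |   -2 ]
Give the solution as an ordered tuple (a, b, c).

(3/2, -1, -1/2)

ρ1 ← 1/6·ρ1
ρ2 ← ρ2 + 22·ρ1
ρ3 ← ρ3 + 2·ρ1
ρ2 ← -1/3·ρ2
ρ3 ← ρ3 + ρ2
ρ3 ← 9/2·ρ3
ρ2 ← ρ2 + 4/9·ρ3
ρ1 ← ρ1 − 1/3·ρ3
Reading off the last column: a = 3/2, b = -1, c = -1/2.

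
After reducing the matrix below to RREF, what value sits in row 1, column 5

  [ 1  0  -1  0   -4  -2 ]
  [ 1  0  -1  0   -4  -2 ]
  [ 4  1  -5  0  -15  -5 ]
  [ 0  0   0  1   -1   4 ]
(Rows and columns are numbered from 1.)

ρ2 -> ρ2 − ρ1
  [ 1  0  -1  0   -4  -2 ]
  [ 0  0   0  0    0   0 ]
  [ 4  1  -5  0  -15  -5 ]
  [ 0  0   0  1   -1   4 ]
ρ3 -> ρ3 − 4·ρ1
  [ 1  0  -1  0  -4  -2 ]
  [ 0  0   0  0   0   0 ]
  [ 0  1  -1  0   1   3 ]
  [ 0  0   0  1  -1   4 ]
ρ2 ↔ ρ3
  [ 1  0  -1  0  -4  -2 ]
  [ 0  1  -1  0   1   3 ]
  [ 0  0   0  0   0   0 ]
  [ 0  0   0  1  -1   4 ]
ρ3 ↔ ρ4
  [ 1  0  -1  0  -4  -2 ]
  [ 0  1  -1  0   1   3 ]
  [ 0  0   0  1  -1   4 ]
  [ 0  0   0  0   0   0 ]

-4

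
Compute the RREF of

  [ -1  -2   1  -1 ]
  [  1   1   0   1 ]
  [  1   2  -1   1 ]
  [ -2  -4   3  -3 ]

Multiply r1 by -1.
  [  1   2  -1   1 ]
  [  1   1   0   1 ]
  [  1   2  -1   1 ]
  [ -2  -4   3  -3 ]
Subtract r1 from r2.
  [  1   2  -1   1 ]
  [  0  -1   1   0 ]
  [  1   2  -1   1 ]
  [ -2  -4   3  -3 ]
Subtract r1 from r3.
  [  1   2  -1   1 ]
  [  0  -1   1   0 ]
  [  0   0   0   0 ]
  [ -2  -4   3  -3 ]
Add 2 times r1 to r4.
  [ 1   2  -1   1 ]
  [ 0  -1   1   0 ]
  [ 0   0   0   0 ]
  [ 0   0   1  -1 ]
Multiply r2 by -1.
  [ 1  2  -1   1 ]
  [ 0  1  -1   0 ]
  [ 0  0   0   0 ]
  [ 0  0   1  -1 ]
Swap r3 and r4.
  [ 1  2  -1   1 ]
  [ 0  1  -1   0 ]
  [ 0  0   1  -1 ]
  [ 0  0   0   0 ]
Add r3 to r2.
  [ 1  2  -1   1 ]
  [ 0  1   0  -1 ]
  [ 0  0   1  -1 ]
  [ 0  0   0   0 ]
Add r3 to r1.
  [ 1  2  0   0 ]
  [ 0  1  0  -1 ]
  [ 0  0  1  -1 ]
  [ 0  0  0   0 ]
Subtract 2 times r2 from r1.
  [ 1  0  0   2 ]
  [ 0  1  0  -1 ]
  [ 0  0  1  -1 ]
  [ 0  0  0   0 ]

[[1, 0, 0, 2], [0, 1, 0, -1], [0, 0, 1, -1], [0, 0, 0, 0]]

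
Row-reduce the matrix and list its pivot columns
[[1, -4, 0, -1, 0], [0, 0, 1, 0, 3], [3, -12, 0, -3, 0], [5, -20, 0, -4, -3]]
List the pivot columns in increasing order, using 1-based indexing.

1, 3, 4

ρ3 → ρ3 − 3·ρ1
  [ 1   -4  0  -1   0 ]
  [ 0    0  1   0   3 ]
  [ 0    0  0   0   0 ]
  [ 5  -20  0  -4  -3 ]
ρ4 → ρ4 − 5·ρ1
  [ 1  -4  0  -1   0 ]
  [ 0   0  1   0   3 ]
  [ 0   0  0   0   0 ]
  [ 0   0  0   1  -3 ]
ρ3 <-> ρ4
  [ 1  -4  0  -1   0 ]
  [ 0   0  1   0   3 ]
  [ 0   0  0   1  -3 ]
  [ 0   0  0   0   0 ]
ρ1 → ρ1 + ρ3
  [ 1  -4  0  0  -3 ]
  [ 0   0  1  0   3 ]
  [ 0   0  0  1  -3 ]
  [ 0   0  0  0   0 ]
Pivot columns are the columns containing a leading 1.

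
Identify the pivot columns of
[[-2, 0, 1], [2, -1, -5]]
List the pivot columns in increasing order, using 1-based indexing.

1, 2

Multiply ρ1 by -1/2.
  [ 1   0  -1/2 ]
  [ 2  -1    -5 ]
Subtract 2 times ρ1 from ρ2.
  [ 1   0  -1/2 ]
  [ 0  -1    -4 ]
Multiply ρ2 by -1.
  [ 1  0  -1/2 ]
  [ 0  1     4 ]
Pivot columns are the columns containing a leading 1.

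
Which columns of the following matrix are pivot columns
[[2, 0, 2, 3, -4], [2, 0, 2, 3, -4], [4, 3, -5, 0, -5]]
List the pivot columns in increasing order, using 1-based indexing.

R1 -> 1/2·R1
  [ 1  0   1  3/2  -2 ]
  [ 2  0   2    3  -4 ]
  [ 4  3  -5    0  -5 ]
R2 -> R2 − 2·R1
  [ 1  0   1  3/2  -2 ]
  [ 0  0   0    0   0 ]
  [ 4  3  -5    0  -5 ]
R3 -> R3 − 4·R1
  [ 1  0   1  3/2  -2 ]
  [ 0  0   0    0   0 ]
  [ 0  3  -9   -6   3 ]
R2 <-> R3
  [ 1  0   1  3/2  -2 ]
  [ 0  3  -9   -6   3 ]
  [ 0  0   0    0   0 ]
R2 -> 1/3·R2
  [ 1  0   1  3/2  -2 ]
  [ 0  1  -3   -2   1 ]
  [ 0  0   0    0   0 ]
Pivot columns are the columns containing a leading 1.

1, 2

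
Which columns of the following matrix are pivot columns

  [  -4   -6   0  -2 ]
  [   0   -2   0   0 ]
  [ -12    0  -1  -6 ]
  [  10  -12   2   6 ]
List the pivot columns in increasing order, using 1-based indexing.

Multiply ρ1 by -1/4.
  [   1  3/2   0  1/2 ]
  [   0   -2   0    0 ]
  [ -12    0  -1   -6 ]
  [  10  -12   2    6 ]
Add 12 times ρ1 to ρ3.
  [  1  3/2   0  1/2 ]
  [  0   -2   0    0 ]
  [  0   18  -1    0 ]
  [ 10  -12   2    6 ]
Subtract 10 times ρ1 from ρ4.
  [ 1  3/2   0  1/2 ]
  [ 0   -2   0    0 ]
  [ 0   18  -1    0 ]
  [ 0  -27   2    1 ]
Multiply ρ2 by -1/2.
  [ 1  3/2   0  1/2 ]
  [ 0    1   0    0 ]
  [ 0   18  -1    0 ]
  [ 0  -27   2    1 ]
Subtract 18 times ρ2 from ρ3.
  [ 1  3/2   0  1/2 ]
  [ 0    1   0    0 ]
  [ 0    0  -1    0 ]
  [ 0  -27   2    1 ]
Add 27 times ρ2 to ρ4.
  [ 1  3/2   0  1/2 ]
  [ 0    1   0    0 ]
  [ 0    0  -1    0 ]
  [ 0    0   2    1 ]
Multiply ρ3 by -1.
  [ 1  3/2  0  1/2 ]
  [ 0    1  0    0 ]
  [ 0    0  1    0 ]
  [ 0    0  2    1 ]
Subtract 2 times ρ3 from ρ4.
  [ 1  3/2  0  1/2 ]
  [ 0    1  0    0 ]
  [ 0    0  1    0 ]
  [ 0    0  0    1 ]
Subtract 1/2 times ρ4 from ρ1.
  [ 1  3/2  0  0 ]
  [ 0    1  0  0 ]
  [ 0    0  1  0 ]
  [ 0    0  0  1 ]
Subtract 3/2 times ρ2 from ρ1.
  [ 1  0  0  0 ]
  [ 0  1  0  0 ]
  [ 0  0  1  0 ]
  [ 0  0  0  1 ]
Pivot columns are the columns containing a leading 1.

1, 2, 3, 4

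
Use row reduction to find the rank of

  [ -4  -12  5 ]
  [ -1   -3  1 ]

rank = 2

r1 ← -1/4·r1
  [  1   3  -5/4 ]
  [ -1  -3     1 ]
r2 ← r2 + r1
  [ 1  3  -5/4 ]
  [ 0  0  -1/4 ]
r2 ← -4·r2
  [ 1  3  -5/4 ]
  [ 0  0     1 ]
r1 ← r1 + 5/4·r2
  [ 1  3  0 ]
  [ 0  0  1 ]
The reduced form has 2 nonzero rows.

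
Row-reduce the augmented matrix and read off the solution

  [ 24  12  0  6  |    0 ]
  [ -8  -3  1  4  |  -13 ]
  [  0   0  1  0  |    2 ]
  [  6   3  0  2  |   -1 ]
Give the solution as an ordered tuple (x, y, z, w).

ρ1 → 1/24·ρ1
  [  1  1/2  0  1/4  |    0 ]
  [ -8   -3  1    4  |  -13 ]
  [  0    0  1    0  |    2 ]
  [  6    3  0    2  |   -1 ]
ρ2 → ρ2 + 8·ρ1
  [ 1  1/2  0  1/4  |    0 ]
  [ 0    1  1    6  |  -13 ]
  [ 0    0  1    0  |    2 ]
  [ 6    3  0    2  |   -1 ]
ρ4 → ρ4 − 6·ρ1
  [ 1  1/2  0  1/4  |    0 ]
  [ 0    1  1    6  |  -13 ]
  [ 0    0  1    0  |    2 ]
  [ 0    0  0  1/2  |   -1 ]
ρ4 → 2·ρ4
  [ 1  1/2  0  1/4  |    0 ]
  [ 0    1  1    6  |  -13 ]
  [ 0    0  1    0  |    2 ]
  [ 0    0  0    1  |   -2 ]
ρ2 → ρ2 − 6·ρ4
  [ 1  1/2  0  1/4  |   0 ]
  [ 0    1  1    0  |  -1 ]
  [ 0    0  1    0  |   2 ]
  [ 0    0  0    1  |  -2 ]
ρ1 → ρ1 − 1/4·ρ4
  [ 1  1/2  0  0  |  1/2 ]
  [ 0    1  1  0  |   -1 ]
  [ 0    0  1  0  |    2 ]
  [ 0    0  0  1  |   -2 ]
ρ2 → ρ2 − ρ3
  [ 1  1/2  0  0  |  1/2 ]
  [ 0    1  0  0  |   -3 ]
  [ 0    0  1  0  |    2 ]
  [ 0    0  0  1  |   -2 ]
ρ1 → ρ1 − 1/2·ρ2
  [ 1  0  0  0  |   2 ]
  [ 0  1  0  0  |  -3 ]
  [ 0  0  1  0  |   2 ]
  [ 0  0  0  1  |  -2 ]
Reading off the last column: x = 2, y = -3, z = 2, w = -2.

(2, -3, 2, -2)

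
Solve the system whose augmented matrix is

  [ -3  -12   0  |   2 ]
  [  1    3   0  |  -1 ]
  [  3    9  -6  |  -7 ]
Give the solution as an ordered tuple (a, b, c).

(-2, 1/3, 2/3)

ρ1 := -1/3·ρ1
  [ 1  4   0  |  -2/3 ]
  [ 1  3   0  |    -1 ]
  [ 3  9  -6  |    -7 ]
ρ2 := ρ2 − ρ1
  [ 1   4   0  |  -2/3 ]
  [ 0  -1   0  |  -1/3 ]
  [ 3   9  -6  |    -7 ]
ρ3 := ρ3 − 3·ρ1
  [ 1   4   0  |  -2/3 ]
  [ 0  -1   0  |  -1/3 ]
  [ 0  -3  -6  |    -5 ]
ρ2 := -1·ρ2
  [ 1   4   0  |  -2/3 ]
  [ 0   1   0  |   1/3 ]
  [ 0  -3  -6  |    -5 ]
ρ3 := ρ3 + 3·ρ2
  [ 1  4   0  |  -2/3 ]
  [ 0  1   0  |   1/3 ]
  [ 0  0  -6  |    -4 ]
ρ3 := -1/6·ρ3
  [ 1  4  0  |  -2/3 ]
  [ 0  1  0  |   1/3 ]
  [ 0  0  1  |   2/3 ]
ρ1 := ρ1 − 4·ρ2
  [ 1  0  0  |   -2 ]
  [ 0  1  0  |  1/3 ]
  [ 0  0  1  |  2/3 ]
Reading off the last column: a = -2, b = 1/3, c = 2/3.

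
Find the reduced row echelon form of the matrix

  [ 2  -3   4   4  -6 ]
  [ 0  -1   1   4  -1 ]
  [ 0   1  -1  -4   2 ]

Multiply r1 by 1/2.
  [ 1  -3/2   2   2  -3 ]
  [ 0    -1   1   4  -1 ]
  [ 0     1  -1  -4   2 ]
Multiply r2 by -1.
  [ 1  -3/2   2   2  -3 ]
  [ 0     1  -1  -4   1 ]
  [ 0     1  -1  -4   2 ]
Subtract r2 from r3.
  [ 1  -3/2   2   2  -3 ]
  [ 0     1  -1  -4   1 ]
  [ 0     0   0   0   1 ]
Subtract r3 from r2.
  [ 1  -3/2   2   2  -3 ]
  [ 0     1  -1  -4   0 ]
  [ 0     0   0   0   1 ]
Add 3 times r3 to r1.
  [ 1  -3/2   2   2  0 ]
  [ 0     1  -1  -4  0 ]
  [ 0     0   0   0  1 ]
Add 3/2 times r2 to r1.
  [ 1  0  1/2  -4  0 ]
  [ 0  1   -1  -4  0 ]
  [ 0  0    0   0  1 ]

[[1, 0, 1/2, -4, 0], [0, 1, -1, -4, 0], [0, 0, 0, 0, 1]]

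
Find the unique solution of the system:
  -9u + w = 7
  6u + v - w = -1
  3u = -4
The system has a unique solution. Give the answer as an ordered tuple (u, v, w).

(-4/3, 2, -5)

Form the augmented matrix and row-reduce:
  [ -9  0   1  |   7 ]
  [  6  1  -1  |  -1 ]
  [  3  0   0  |  -4 ]
Multiply ρ1 by -1/9.
  [ 1  0  -1/9  |  -7/9 ]
  [ 6  1    -1  |    -1 ]
  [ 3  0     0  |    -4 ]
Subtract 6 times ρ1 from ρ2.
  [ 1  0  -1/9  |  -7/9 ]
  [ 0  1  -1/3  |  11/3 ]
  [ 3  0     0  |    -4 ]
Subtract 3 times ρ1 from ρ3.
  [ 1  0  -1/9  |  -7/9 ]
  [ 0  1  -1/3  |  11/3 ]
  [ 0  0   1/3  |  -5/3 ]
Multiply ρ3 by 3.
  [ 1  0  -1/9  |  -7/9 ]
  [ 0  1  -1/3  |  11/3 ]
  [ 0  0     1  |    -5 ]
Add 1/3 times ρ3 to ρ2.
  [ 1  0  -1/9  |  -7/9 ]
  [ 0  1     0  |     2 ]
  [ 0  0     1  |    -5 ]
Add 1/9 times ρ3 to ρ1.
  [ 1  0  0  |  -4/3 ]
  [ 0  1  0  |     2 ]
  [ 0  0  1  |    -5 ]
Reading off the last column: u = -4/3, v = 2, w = -5.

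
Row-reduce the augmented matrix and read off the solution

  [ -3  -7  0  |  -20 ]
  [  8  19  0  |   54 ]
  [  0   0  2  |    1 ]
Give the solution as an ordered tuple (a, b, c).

(2, 2, 1/2)

r1 -> -1/3·r1
r2 -> r2 − 8·r1
r2 -> 3·r2
r3 -> 1/2·r3
r1 -> r1 − 7/3·r2
Reading off the last column: a = 2, b = 2, c = 1/2.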